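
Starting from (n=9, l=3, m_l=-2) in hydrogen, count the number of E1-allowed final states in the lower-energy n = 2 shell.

0

E1 requires l_f ∈ {2, 4}, but neither lies in [0, 1], so no final state is reachable.
Total: 0.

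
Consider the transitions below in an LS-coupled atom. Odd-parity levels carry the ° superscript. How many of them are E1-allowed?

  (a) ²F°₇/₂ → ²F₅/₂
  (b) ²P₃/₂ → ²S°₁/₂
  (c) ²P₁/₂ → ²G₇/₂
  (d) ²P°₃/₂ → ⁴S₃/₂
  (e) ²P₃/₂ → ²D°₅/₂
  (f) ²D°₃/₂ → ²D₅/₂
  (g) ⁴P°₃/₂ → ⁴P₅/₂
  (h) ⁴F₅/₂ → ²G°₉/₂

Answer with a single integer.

5

(a) allowed
(b) allowed
(c) forbidden (parity, ΔL, ΔJ fail)
(d) forbidden (ΔS fails)
(e) allowed
(f) allowed
(g) allowed
(h) forbidden (ΔS, ΔJ fail)
Total allowed: 5 of 8.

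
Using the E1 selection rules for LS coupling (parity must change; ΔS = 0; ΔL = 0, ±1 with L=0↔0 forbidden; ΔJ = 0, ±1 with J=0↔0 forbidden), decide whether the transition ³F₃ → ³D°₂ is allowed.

Initial level: S=1, L=3, J=3, parity even. Final level: S=1, L=2, J=2, parity odd.
Parity must change: even → odd — satisfied.
ΔS = 0: S: 1 → 1 — satisfied.
ΔL = 0, ±1 (not L=0↔0): L: 3 → 2, ΔL = -1 — satisfied.
ΔJ = 0, ±1 (not J=0↔0): J: 3 → 2, ΔJ = -1 — satisfied.
All four E1 rules are satisfied.

allowed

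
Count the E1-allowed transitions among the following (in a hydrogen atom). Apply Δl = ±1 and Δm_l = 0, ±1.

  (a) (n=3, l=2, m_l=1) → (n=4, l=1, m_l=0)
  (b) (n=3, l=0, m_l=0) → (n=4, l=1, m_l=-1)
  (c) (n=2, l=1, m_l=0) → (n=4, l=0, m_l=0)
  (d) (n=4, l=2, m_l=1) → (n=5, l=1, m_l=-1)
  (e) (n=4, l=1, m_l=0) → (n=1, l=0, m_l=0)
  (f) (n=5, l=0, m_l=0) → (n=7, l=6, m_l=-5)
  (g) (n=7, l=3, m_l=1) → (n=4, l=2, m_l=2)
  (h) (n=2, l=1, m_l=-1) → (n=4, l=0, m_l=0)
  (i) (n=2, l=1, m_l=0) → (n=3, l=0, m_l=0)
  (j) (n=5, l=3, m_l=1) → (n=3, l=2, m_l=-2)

7

(a) allowed
(b) allowed
(c) allowed
(d) forbidden — Δm_l = -2 (E1 requires Δm_l = 0, ±1)
(e) allowed
(f) forbidden — Δl = +6 (E1 requires Δl = ±1); Δm_l = -5 (E1 requires Δm_l = 0, ±1)
(g) allowed
(h) allowed
(i) allowed
(j) forbidden — Δm_l = -3 (E1 requires Δm_l = 0, ±1)
Total allowed: 7 of 10.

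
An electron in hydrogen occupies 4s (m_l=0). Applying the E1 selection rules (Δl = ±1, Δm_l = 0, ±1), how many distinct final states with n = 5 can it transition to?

3

E1 requires Δl = ±1, so l_f ∈ {-1, 1}; with 0 ≤ l_f ≤ n_f−1 = 4, the allowed l_f values are {1}.
For l_f = 1: m_f ∈ {m_i−1, m_i, m_i+1} ∩ [−1, 1] = {-1, 0, 1} → 3 states.
Total: 3.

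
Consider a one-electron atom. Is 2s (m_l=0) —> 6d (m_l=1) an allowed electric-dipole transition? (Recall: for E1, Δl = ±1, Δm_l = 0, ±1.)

Δl = 2 − 0 = +2; the E1 rule Δl = ±1 is fails.
m_l: 0 → 1 (Δm_l = +1). |Δm_l| ≤ 1 passes.
The transition is electric-dipole forbidden.

forbidden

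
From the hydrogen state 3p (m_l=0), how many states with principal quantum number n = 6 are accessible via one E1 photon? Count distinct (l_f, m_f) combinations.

4

E1 requires Δl = ±1, so l_f ∈ {0, 2}; with 0 ≤ l_f ≤ n_f−1 = 5, the allowed l_f values are {0, 2}.
For l_f = 0: m_f ∈ {m_i−1, m_i, m_i+1} ∩ [−0, 0] = {0} → 1 state.
For l_f = 2: m_f ∈ {m_i−1, m_i, m_i+1} ∩ [−2, 2] = {-1, 0, 1} → 3 states.
Total: 4.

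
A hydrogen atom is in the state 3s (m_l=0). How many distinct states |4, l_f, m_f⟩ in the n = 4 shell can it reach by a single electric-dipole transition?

3

E1 requires Δl = ±1, so l_f ∈ {-1, 1}; with 0 ≤ l_f ≤ n_f−1 = 3, the allowed l_f values are {1}.
For l_f = 1: m_f ∈ {m_i−1, m_i, m_i+1} ∩ [−1, 1] = {-1, 0, 1} → 3 states.
Total: 3.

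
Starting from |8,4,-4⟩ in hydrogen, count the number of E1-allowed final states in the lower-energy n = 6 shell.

E1 requires Δl = ±1, so l_f ∈ {3, 5}; with 0 ≤ l_f ≤ n_f−1 = 5, the allowed l_f values are {3, 5}.
For l_f = 3: m_f ∈ {m_i−1, m_i, m_i+1} ∩ [−3, 3] = {-3} → 1 state.
For l_f = 5: m_f ∈ {m_i−1, m_i, m_i+1} ∩ [−5, 5] = {-5, -4, -3} → 3 states.
Total: 4.

4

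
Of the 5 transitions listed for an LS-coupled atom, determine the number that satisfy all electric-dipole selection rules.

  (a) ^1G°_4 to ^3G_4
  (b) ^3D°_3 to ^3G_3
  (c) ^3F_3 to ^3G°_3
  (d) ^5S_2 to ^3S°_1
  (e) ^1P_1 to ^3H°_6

1

(a) forbidden (ΔS fails)
(b) forbidden (ΔL fails)
(c) allowed
(d) forbidden (ΔS, ΔL fail)
(e) forbidden (ΔS, ΔL, ΔJ fail)
Total allowed: 1 of 5.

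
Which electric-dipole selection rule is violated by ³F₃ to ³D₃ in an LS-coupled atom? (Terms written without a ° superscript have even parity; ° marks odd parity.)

parity

Initial level: S=1, L=3, J=3, parity even. Final level: S=1, L=2, J=3, parity even.
Parity must change: even → even — ✗.
ΔS = 0: S: 1 → 1 — ✓.
ΔL = 0, ±1 (not L=0↔0): L: 3 → 2, ΔL = -1 — ✓.
ΔJ = 0, ±1 (not J=0↔0): J: 3 → 3, ΔJ = +0 — ✓.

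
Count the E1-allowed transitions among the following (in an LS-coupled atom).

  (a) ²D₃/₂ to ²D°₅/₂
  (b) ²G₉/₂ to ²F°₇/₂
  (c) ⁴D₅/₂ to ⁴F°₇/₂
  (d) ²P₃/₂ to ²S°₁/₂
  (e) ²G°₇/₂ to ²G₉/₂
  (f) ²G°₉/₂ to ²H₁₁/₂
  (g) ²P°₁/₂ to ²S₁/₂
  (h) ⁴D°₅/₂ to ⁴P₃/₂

(a) allowed
(b) allowed
(c) allowed
(d) allowed
(e) allowed
(f) allowed
(g) allowed
(h) allowed
Total allowed: 8 of 8.

8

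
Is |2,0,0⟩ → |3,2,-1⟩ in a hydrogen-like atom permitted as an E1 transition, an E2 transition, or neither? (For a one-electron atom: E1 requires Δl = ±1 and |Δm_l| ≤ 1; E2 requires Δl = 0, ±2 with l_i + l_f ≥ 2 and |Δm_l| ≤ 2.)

E2

Δl = 2 − 0 = +2; l_i + l_f = 2.
Δm_l = -1.
E1 (Δl = ±1, |Δm_l| ≤ 1): not satisfied.
E2 (Δl = 0,±2, l_i+l_f ≥ 2, |Δm_l| ≤ 2): satisfied.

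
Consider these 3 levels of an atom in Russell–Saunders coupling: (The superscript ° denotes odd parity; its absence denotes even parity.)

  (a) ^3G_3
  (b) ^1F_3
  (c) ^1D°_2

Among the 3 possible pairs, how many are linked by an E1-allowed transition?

(a)–(b): forbidden (parity, ΔS).
(a)–(c): forbidden (ΔS, ΔL).
(b)–(c): allowed.
Allowed pairs: 1 of 3.

1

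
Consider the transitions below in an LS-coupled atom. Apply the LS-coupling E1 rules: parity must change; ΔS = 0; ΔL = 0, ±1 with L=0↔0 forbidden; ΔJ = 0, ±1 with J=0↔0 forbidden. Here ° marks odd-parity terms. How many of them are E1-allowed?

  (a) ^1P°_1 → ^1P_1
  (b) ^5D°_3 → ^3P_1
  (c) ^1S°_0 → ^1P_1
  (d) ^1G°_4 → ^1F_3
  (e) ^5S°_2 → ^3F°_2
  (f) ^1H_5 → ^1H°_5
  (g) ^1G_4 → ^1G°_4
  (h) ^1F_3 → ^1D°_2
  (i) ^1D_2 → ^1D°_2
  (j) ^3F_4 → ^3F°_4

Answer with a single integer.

(a) allowed
(b) forbidden (ΔS, ΔJ fail)
(c) allowed
(d) allowed
(e) forbidden (parity, ΔS, ΔL fail)
(f) allowed
(g) allowed
(h) allowed
(i) allowed
(j) allowed
Total allowed: 8 of 10.

8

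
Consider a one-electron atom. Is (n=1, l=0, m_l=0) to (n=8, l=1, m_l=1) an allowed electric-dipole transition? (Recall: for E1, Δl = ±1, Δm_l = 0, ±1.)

allowed

l: 0 → 1 (Δl = +1). Δl = ±1 passes.
Δm_l = 1 − (0) = +1. E1 requires Δm_l = 0, ±1: passes.
All E1 selection rules are satisfied.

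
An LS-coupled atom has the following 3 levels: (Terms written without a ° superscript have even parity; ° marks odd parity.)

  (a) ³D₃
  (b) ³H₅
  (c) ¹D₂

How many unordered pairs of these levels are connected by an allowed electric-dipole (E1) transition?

(a)–(b): forbidden (parity, ΔL, ΔJ).
(a)–(c): forbidden (parity, ΔS).
(b)–(c): forbidden (parity, ΔS, ΔL, ΔJ).
Allowed pairs: 0 of 3.

0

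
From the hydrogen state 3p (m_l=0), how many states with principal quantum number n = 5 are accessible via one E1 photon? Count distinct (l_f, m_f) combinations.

4

E1 requires Δl = ±1, so l_f ∈ {0, 2}; with 0 ≤ l_f ≤ n_f−1 = 4, the allowed l_f values are {0, 2}.
For l_f = 0: m_f ∈ {m_i−1, m_i, m_i+1} ∩ [−0, 0] = {0} → 1 state.
For l_f = 2: m_f ∈ {m_i−1, m_i, m_i+1} ∩ [−2, 2] = {-1, 0, 1} → 3 states.
Total: 4.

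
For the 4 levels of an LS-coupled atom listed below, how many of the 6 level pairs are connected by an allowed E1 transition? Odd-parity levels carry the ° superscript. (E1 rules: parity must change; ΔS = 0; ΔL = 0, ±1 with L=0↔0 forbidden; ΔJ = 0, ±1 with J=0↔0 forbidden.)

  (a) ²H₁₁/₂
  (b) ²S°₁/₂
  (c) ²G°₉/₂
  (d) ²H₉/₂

(a)–(b): forbidden (ΔL, ΔJ).
(a)–(c): allowed.
(a)–(d): forbidden (parity).
(b)–(c): forbidden (parity, ΔL, ΔJ).
(b)–(d): forbidden (ΔL, ΔJ).
(c)–(d): allowed.
Allowed pairs: 2 of 6.

2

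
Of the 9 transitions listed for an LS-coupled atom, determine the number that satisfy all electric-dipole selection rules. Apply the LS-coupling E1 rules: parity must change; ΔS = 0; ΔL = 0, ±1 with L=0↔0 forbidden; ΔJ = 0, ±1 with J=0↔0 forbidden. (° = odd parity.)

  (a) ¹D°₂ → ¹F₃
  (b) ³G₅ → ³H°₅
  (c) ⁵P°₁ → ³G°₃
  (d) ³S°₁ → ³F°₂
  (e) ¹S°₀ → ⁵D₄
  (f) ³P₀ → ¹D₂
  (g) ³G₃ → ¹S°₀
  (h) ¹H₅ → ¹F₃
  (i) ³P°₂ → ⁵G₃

2

(a) allowed
(b) allowed
(c) forbidden (parity, ΔS, ΔL, ΔJ fail)
(d) forbidden (parity, ΔL fail)
(e) forbidden (ΔS, ΔL, ΔJ fail)
(f) forbidden (parity, ΔS, ΔJ fail)
(g) forbidden (ΔS, ΔL, ΔJ fail)
(h) forbidden (parity, ΔL, ΔJ fail)
(i) forbidden (ΔS, ΔL fail)
Total allowed: 2 of 9.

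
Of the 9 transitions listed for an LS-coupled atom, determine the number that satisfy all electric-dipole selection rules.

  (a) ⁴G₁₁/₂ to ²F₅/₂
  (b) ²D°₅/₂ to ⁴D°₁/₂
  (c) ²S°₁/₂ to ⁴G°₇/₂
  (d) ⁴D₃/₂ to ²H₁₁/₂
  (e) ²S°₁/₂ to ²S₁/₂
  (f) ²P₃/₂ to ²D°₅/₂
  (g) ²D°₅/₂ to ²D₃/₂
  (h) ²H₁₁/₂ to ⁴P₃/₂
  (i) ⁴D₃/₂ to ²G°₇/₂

2

(a) forbidden (parity, ΔS, ΔJ fail)
(b) forbidden (parity, ΔS, ΔJ fail)
(c) forbidden (parity, ΔS, ΔL, ΔJ fail)
(d) forbidden (parity, ΔS, ΔL, ΔJ fail)
(e) forbidden (ΔL fails)
(f) allowed
(g) allowed
(h) forbidden (parity, ΔS, ΔL, ΔJ fail)
(i) forbidden (ΔS, ΔL, ΔJ fail)
Total allowed: 2 of 9.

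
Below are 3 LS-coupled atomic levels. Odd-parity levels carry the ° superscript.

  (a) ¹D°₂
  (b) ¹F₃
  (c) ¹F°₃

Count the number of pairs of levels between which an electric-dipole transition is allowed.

2

(a)–(b): allowed.
(a)–(c): forbidden (parity).
(b)–(c): allowed.
Allowed pairs: 2 of 3.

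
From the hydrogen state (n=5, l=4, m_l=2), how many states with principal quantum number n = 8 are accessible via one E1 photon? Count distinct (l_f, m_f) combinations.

E1 requires Δl = ±1, so l_f ∈ {3, 5}; with 0 ≤ l_f ≤ n_f−1 = 7, the allowed l_f values are {3, 5}.
For l_f = 3: m_f ∈ {m_i−1, m_i, m_i+1} ∩ [−3, 3] = {1, 2, 3} → 3 states.
For l_f = 5: m_f ∈ {m_i−1, m_i, m_i+1} ∩ [−5, 5] = {1, 2, 3} → 3 states.
Total: 6.

6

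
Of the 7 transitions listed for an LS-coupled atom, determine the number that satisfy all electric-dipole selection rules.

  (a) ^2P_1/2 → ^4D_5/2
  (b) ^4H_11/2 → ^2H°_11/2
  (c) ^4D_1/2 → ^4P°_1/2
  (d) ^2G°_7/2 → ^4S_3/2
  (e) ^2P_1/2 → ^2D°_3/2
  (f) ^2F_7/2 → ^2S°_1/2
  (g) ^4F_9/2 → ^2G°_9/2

(a) forbidden (parity, ΔS, ΔJ fail)
(b) forbidden (ΔS fails)
(c) allowed
(d) forbidden (ΔS, ΔL, ΔJ fail)
(e) allowed
(f) forbidden (ΔL, ΔJ fail)
(g) forbidden (ΔS fails)
Total allowed: 2 of 7.

2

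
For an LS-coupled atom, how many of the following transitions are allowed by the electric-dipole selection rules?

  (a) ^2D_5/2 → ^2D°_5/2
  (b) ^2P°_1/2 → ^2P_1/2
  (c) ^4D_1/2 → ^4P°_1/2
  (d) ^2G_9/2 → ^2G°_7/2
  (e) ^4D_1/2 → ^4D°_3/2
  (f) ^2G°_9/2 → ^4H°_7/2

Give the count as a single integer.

(a) allowed
(b) allowed
(c) allowed
(d) allowed
(e) allowed
(f) forbidden (parity, ΔS fail)
Total allowed: 5 of 6.

5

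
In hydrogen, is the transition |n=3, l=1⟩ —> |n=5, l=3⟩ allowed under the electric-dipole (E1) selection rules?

l: 1 → 3 (Δl = +2). Δl = ±1 violated.
The transition is electric-dipole forbidden.

forbidden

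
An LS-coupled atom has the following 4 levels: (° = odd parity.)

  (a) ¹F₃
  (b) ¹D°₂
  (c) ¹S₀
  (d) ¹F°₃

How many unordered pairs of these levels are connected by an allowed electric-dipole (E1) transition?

(a)–(b): allowed.
(a)–(c): forbidden (parity, ΔL, ΔJ).
(a)–(d): allowed.
(b)–(c): forbidden (ΔL, ΔJ).
(b)–(d): forbidden (parity).
(c)–(d): forbidden (ΔL, ΔJ).
Allowed pairs: 2 of 6.

2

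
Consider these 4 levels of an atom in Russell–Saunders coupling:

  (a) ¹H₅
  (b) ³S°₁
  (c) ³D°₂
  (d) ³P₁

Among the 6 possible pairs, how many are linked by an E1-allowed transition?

2

(a)–(b): forbidden (ΔS, ΔL, ΔJ).
(a)–(c): forbidden (ΔS, ΔL, ΔJ).
(a)–(d): forbidden (parity, ΔS, ΔL, ΔJ).
(b)–(c): forbidden (parity, ΔL).
(b)–(d): allowed.
(c)–(d): allowed.
Allowed pairs: 2 of 6.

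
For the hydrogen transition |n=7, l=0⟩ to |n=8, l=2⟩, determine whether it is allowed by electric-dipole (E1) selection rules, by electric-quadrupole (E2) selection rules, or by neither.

E2

Δl = 2 − 0 = +2; l_i + l_f = 2.
E1 (Δl = ±1): not satisfied.
E2 (Δl = 0,±2, l_i+l_f ≥ 2): satisfied.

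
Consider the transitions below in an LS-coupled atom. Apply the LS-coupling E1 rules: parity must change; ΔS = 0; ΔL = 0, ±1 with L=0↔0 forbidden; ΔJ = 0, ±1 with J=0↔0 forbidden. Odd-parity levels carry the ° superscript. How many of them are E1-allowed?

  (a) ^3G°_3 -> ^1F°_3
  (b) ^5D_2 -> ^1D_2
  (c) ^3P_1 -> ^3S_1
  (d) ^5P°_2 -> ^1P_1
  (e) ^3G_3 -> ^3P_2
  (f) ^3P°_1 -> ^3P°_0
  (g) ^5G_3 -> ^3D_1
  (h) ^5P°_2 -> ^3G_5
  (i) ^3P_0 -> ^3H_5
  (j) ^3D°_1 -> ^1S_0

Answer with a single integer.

0

(a) forbidden (parity, ΔS fail)
(b) forbidden (parity, ΔS fail)
(c) forbidden (parity fails)
(d) forbidden (ΔS fails)
(e) forbidden (parity, ΔL fail)
(f) forbidden (parity fails)
(g) forbidden (parity, ΔS, ΔL, ΔJ fail)
(h) forbidden (ΔS, ΔL, ΔJ fail)
(i) forbidden (parity, ΔL, ΔJ fail)
(j) forbidden (ΔS, ΔL fail)
Total allowed: 0 of 10.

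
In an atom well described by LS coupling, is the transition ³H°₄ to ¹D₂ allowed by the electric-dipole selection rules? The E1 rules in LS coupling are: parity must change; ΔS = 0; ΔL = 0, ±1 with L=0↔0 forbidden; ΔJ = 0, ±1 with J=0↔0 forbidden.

Initial level: S=1, L=5, J=4, parity odd. Final level: S=0, L=2, J=2, parity even.
ΔS = 0: S: 1 → 0 — fails.
Parity must change: odd → even — ok.
ΔJ = 0, ±1 (not J=0↔0): J: 4 → 2, ΔJ = -2 — fails.
ΔL = 0, ±1 (not L=0↔0): L: 5 → 2, ΔL = -3 — fails.
Rule(s) violated: ΔS, ΔL, ΔJ.

forbidden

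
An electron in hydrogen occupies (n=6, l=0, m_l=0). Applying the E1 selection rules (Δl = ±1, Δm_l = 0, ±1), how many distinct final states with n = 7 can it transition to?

3

E1 requires Δl = ±1, so l_f ∈ {-1, 1}; with 0 ≤ l_f ≤ n_f−1 = 6, the allowed l_f values are {1}.
For l_f = 1: m_f ∈ {m_i−1, m_i, m_i+1} ∩ [−1, 1] = {-1, 0, 1} → 3 states.
Total: 3.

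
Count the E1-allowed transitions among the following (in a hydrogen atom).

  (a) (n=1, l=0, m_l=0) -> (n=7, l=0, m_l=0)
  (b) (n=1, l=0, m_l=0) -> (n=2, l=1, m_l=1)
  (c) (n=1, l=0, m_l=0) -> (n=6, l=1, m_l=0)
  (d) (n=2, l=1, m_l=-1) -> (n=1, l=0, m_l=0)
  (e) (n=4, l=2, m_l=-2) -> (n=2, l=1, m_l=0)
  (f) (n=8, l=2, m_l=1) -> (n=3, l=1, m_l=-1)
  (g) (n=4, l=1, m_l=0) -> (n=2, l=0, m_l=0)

(a) forbidden — Δl = +0 (E1 requires Δl = ±1)
(b) allowed
(c) allowed
(d) allowed
(e) forbidden — Δm_l = +2 (E1 requires Δm_l = 0, ±1)
(f) forbidden — Δm_l = -2 (E1 requires Δm_l = 0, ±1)
(g) allowed
Total allowed: 4 of 7.

4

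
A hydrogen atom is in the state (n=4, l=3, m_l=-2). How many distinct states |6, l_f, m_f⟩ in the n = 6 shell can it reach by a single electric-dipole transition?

5

E1 requires Δl = ±1, so l_f ∈ {2, 4}; with 0 ≤ l_f ≤ n_f−1 = 5, the allowed l_f values are {2, 4}.
For l_f = 2: m_f ∈ {m_i−1, m_i, m_i+1} ∩ [−2, 2] = {-2, -1} → 2 states.
For l_f = 4: m_f ∈ {m_i−1, m_i, m_i+1} ∩ [−4, 4] = {-3, -2, -1} → 3 states.
Total: 5.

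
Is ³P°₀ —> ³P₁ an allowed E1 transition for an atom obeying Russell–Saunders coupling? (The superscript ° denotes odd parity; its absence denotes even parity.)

allowed

Initial level: S=1, L=1, J=0, parity odd. Final level: S=1, L=1, J=1, parity even.
ΔL = 0, ±1 (not L=0↔0): L: 1 → 1, ΔL = +0 — satisfied.
ΔS = 0: S: 1 → 1 — satisfied.
Parity must change: odd → even — satisfied.
ΔJ = 0, ±1 (not J=0↔0): J: 0 → 1, ΔJ = +1 — satisfied.
All four E1 rules are satisfied.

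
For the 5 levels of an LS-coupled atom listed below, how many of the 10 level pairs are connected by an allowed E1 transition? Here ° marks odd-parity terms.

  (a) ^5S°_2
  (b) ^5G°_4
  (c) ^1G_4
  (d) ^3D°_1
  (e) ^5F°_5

0

(a)–(b): forbidden (parity, ΔL, ΔJ).
(a)–(c): forbidden (ΔS, ΔL, ΔJ).
(a)–(d): forbidden (parity, ΔS, ΔL).
(a)–(e): forbidden (parity, ΔL, ΔJ).
(b)–(c): forbidden (ΔS).
(b)–(d): forbidden (parity, ΔS, ΔL, ΔJ).
(b)–(e): forbidden (parity).
(c)–(d): forbidden (ΔS, ΔL, ΔJ).
(c)–(e): forbidden (ΔS).
(d)–(e): forbidden (parity, ΔS, ΔJ).
Allowed pairs: 0 of 10.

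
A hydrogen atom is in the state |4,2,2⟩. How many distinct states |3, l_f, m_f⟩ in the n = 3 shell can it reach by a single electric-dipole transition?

E1 requires Δl = ±1, so l_f ∈ {1, 3}; with 0 ≤ l_f ≤ n_f−1 = 2, the allowed l_f values are {1}.
For l_f = 1: m_f ∈ {m_i−1, m_i, m_i+1} ∩ [−1, 1] = {1} → 1 state.
Total: 1.

1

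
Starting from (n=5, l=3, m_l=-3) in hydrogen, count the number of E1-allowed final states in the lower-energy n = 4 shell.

E1 requires Δl = ±1, so l_f ∈ {2, 4}; with 0 ≤ l_f ≤ n_f−1 = 3, the allowed l_f values are {2}.
For l_f = 2: m_f ∈ {m_i−1, m_i, m_i+1} ∩ [−2, 2] = {-2} → 1 state.
Total: 1.

1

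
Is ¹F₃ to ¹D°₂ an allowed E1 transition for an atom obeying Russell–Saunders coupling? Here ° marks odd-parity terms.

Reading off the term symbols: S 0→0, L 3→2, J 3→2, parity even→odd.
Parity must change: even → odd — ✓.
ΔS = 0: S: 0 → 0 — ✓.
ΔL = 0, ±1 (not L=0↔0): L: 3 → 2, ΔL = -1 — ✓.
ΔJ = 0, ±1 (not J=0↔0): J: 3 → 2, ΔJ = -1 — ✓.
All four E1 rules are satisfied.

allowed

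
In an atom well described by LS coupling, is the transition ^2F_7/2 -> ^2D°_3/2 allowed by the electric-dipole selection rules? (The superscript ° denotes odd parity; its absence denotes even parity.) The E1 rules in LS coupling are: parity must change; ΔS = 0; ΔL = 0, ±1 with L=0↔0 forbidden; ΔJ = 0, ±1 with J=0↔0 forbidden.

forbidden

ΔJ = 0, ±1 (not J=0↔0): J: 7/2 → 3/2, ΔJ = -2 — violated.
ΔS = 0: S: 1/2 → 1/2 — satisfied.
Parity must change: even → odd — satisfied.
ΔL = 0, ±1 (not L=0↔0): L: 3 → 2, ΔL = -1 — satisfied.
Rule(s) violated: ΔJ.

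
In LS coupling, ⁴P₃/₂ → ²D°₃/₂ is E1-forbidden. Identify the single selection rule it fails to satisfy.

Parity must change: even → odd — ✓.
ΔS = 0: S: 3/2 → 1/2 — ✗.
ΔL = 0, ±1 (not L=0↔0): L: 1 → 2, ΔL = +1 — ✓.
ΔJ = 0, ±1 (not J=0↔0): J: 3/2 → 3/2, ΔJ = +0 — ✓.

the ΔS = 0 rule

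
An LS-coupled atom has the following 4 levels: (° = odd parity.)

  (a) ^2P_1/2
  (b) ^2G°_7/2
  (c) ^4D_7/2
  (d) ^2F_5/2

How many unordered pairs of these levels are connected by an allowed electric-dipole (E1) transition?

(a)–(b): forbidden (ΔL, ΔJ).
(a)–(c): forbidden (parity, ΔS, ΔJ).
(a)–(d): forbidden (parity, ΔL, ΔJ).
(b)–(c): forbidden (ΔS, ΔL).
(b)–(d): allowed.
(c)–(d): forbidden (parity, ΔS).
Allowed pairs: 1 of 6.

1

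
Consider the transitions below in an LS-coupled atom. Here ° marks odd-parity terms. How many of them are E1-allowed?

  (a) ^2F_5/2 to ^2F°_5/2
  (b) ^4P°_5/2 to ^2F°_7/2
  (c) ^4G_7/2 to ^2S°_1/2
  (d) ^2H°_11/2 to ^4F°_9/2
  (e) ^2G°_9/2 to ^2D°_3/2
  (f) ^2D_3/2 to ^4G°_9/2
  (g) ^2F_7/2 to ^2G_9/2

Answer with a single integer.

1

(a) allowed
(b) forbidden (parity, ΔS, ΔL fail)
(c) forbidden (ΔS, ΔL, ΔJ fail)
(d) forbidden (parity, ΔS, ΔL fail)
(e) forbidden (parity, ΔL, ΔJ fail)
(f) forbidden (ΔS, ΔL, ΔJ fail)
(g) forbidden (parity fails)
Total allowed: 1 of 7.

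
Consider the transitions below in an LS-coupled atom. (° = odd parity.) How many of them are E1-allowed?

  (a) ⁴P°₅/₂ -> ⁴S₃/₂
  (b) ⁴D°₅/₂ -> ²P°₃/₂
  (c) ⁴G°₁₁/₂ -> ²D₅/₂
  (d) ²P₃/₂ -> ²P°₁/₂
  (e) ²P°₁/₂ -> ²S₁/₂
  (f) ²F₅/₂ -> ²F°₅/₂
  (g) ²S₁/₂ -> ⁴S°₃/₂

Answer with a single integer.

(a) allowed
(b) forbidden (parity, ΔS fail)
(c) forbidden (ΔS, ΔL, ΔJ fail)
(d) allowed
(e) allowed
(f) allowed
(g) forbidden (ΔS, ΔL fail)
Total allowed: 4 of 7.

4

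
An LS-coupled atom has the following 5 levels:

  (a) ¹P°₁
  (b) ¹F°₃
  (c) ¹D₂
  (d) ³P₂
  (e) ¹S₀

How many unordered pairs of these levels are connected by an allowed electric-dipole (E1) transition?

3

(a)–(b): forbidden (parity, ΔL, ΔJ).
(a)–(c): allowed.
(a)–(d): forbidden (ΔS).
(a)–(e): allowed.
(b)–(c): allowed.
(b)–(d): forbidden (ΔS, ΔL).
(b)–(e): forbidden (ΔL, ΔJ).
(c)–(d): forbidden (parity, ΔS).
(c)–(e): forbidden (parity, ΔL, ΔJ).
(d)–(e): forbidden (parity, ΔS, ΔJ).
Allowed pairs: 3 of 10.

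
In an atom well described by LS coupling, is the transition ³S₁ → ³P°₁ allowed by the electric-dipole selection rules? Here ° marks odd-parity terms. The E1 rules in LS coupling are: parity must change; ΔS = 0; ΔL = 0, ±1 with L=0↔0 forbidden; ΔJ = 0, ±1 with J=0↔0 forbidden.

Parity must change: even → odd — passes.
ΔS = 0: S: 1 → 1 — passes.
ΔJ = 0, ±1 (not J=0↔0): J: 1 → 1, ΔJ = +0 — passes.
ΔL = 0, ±1 (not L=0↔0): L: 0 → 1, ΔL = +1 — passes.
All four E1 rules are satisfied.

allowed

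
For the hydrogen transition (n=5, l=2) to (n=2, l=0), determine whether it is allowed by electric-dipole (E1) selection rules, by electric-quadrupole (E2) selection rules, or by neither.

Δl = 0 − 2 = -2; l_i + l_f = 2.
E1 (Δl = ±1): not satisfied.
E2 (Δl = 0,±2, l_i+l_f ≥ 2): satisfied.

E2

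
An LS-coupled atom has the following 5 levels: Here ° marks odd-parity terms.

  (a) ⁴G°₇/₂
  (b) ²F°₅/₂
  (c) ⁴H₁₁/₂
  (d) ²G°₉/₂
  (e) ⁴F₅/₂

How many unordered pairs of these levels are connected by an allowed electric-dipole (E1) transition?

1

(a)–(b): forbidden (parity, ΔS).
(a)–(c): forbidden (ΔJ).
(a)–(d): forbidden (parity, ΔS).
(a)–(e): allowed.
(b)–(c): forbidden (ΔS, ΔL, ΔJ).
(b)–(d): forbidden (parity, ΔJ).
(b)–(e): forbidden (ΔS).
(c)–(d): forbidden (ΔS).
(c)–(e): forbidden (parity, ΔL, ΔJ).
(d)–(e): forbidden (ΔS, ΔJ).
Allowed pairs: 1 of 10.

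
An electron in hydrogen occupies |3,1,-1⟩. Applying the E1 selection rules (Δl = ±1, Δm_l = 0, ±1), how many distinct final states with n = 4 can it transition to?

E1 requires Δl = ±1, so l_f ∈ {0, 2}; with 0 ≤ l_f ≤ n_f−1 = 3, the allowed l_f values are {0, 2}.
For l_f = 0: m_f ∈ {m_i−1, m_i, m_i+1} ∩ [−0, 0] = {0} → 1 state.
For l_f = 2: m_f ∈ {m_i−1, m_i, m_i+1} ∩ [−2, 2] = {-2, -1, 0} → 3 states.
Total: 4.

4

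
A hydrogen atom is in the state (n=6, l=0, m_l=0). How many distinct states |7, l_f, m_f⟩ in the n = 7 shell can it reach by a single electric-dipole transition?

E1 requires Δl = ±1, so l_f ∈ {-1, 1}; with 0 ≤ l_f ≤ n_f−1 = 6, the allowed l_f values are {1}.
For l_f = 1: m_f ∈ {m_i−1, m_i, m_i+1} ∩ [−1, 1] = {-1, 0, 1} → 3 states.
Total: 3.

3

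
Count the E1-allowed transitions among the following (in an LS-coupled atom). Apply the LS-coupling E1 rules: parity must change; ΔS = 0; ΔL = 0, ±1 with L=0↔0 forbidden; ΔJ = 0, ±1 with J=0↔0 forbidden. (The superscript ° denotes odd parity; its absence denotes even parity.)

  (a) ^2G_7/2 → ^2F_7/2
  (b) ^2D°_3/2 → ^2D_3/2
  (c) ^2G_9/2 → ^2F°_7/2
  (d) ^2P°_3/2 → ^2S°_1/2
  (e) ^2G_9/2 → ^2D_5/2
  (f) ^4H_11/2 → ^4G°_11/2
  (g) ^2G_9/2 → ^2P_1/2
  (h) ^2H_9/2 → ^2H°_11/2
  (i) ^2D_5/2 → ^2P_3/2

4

(a) forbidden (parity fails)
(b) allowed
(c) allowed
(d) forbidden (parity fails)
(e) forbidden (parity, ΔL, ΔJ fail)
(f) allowed
(g) forbidden (parity, ΔL, ΔJ fail)
(h) allowed
(i) forbidden (parity fails)
Total allowed: 4 of 9.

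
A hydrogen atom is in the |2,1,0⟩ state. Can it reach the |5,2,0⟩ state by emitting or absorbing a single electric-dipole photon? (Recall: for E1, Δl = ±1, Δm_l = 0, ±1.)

allowed

Δl = 2 − 1 = +1; the E1 rule Δl = ±1 is ok.
m_l: 0 → 0 (Δm_l = +0). |Δm_l| ≤ 1 ok.
All E1 selection rules are satisfied.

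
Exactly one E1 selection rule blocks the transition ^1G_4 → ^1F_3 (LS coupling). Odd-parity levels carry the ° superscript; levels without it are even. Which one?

parity

ΔS = 0: S: 0 → 0 — satisfied.
ΔL = 0, ±1 (not L=0↔0): L: 4 → 3, ΔL = -1 — satisfied.
ΔJ = 0, ±1 (not J=0↔0): J: 4 → 3, ΔJ = -1 — satisfied.
Parity must change: even → even — violated.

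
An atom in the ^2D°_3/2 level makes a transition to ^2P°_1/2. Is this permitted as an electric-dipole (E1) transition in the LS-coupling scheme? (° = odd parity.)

forbidden

Reading off the term symbols: S 1/2→1/2, L 2→1, J 3/2→1/2, parity odd→odd.
Parity must change: odd → odd — ✗.
ΔS = 0: S: 1/2 → 1/2 — ✓.
ΔL = 0, ±1 (not L=0↔0): L: 2 → 1, ΔL = -1 — ✓.
ΔJ = 0, ±1 (not J=0↔0): J: 3/2 → 1/2, ΔJ = -1 — ✓.
Rule(s) violated: parity.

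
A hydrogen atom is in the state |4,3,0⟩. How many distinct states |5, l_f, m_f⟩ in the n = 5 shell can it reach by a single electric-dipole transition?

E1 requires Δl = ±1, so l_f ∈ {2, 4}; with 0 ≤ l_f ≤ n_f−1 = 4, the allowed l_f values are {2, 4}.
For l_f = 2: m_f ∈ {m_i−1, m_i, m_i+1} ∩ [−2, 2] = {-1, 0, 1} → 3 states.
For l_f = 4: m_f ∈ {m_i−1, m_i, m_i+1} ∩ [−4, 4] = {-1, 0, 1} → 3 states.
Total: 6.

6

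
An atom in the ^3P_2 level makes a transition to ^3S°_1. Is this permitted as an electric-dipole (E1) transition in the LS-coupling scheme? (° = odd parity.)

allowed

Initial level: S=1, L=1, J=2, parity even. Final level: S=1, L=0, J=1, parity odd.
ΔJ = 0, ±1 (not J=0↔0): J: 2 → 1, ΔJ = -1 — ✓.
ΔL = 0, ±1 (not L=0↔0): L: 1 → 0, ΔL = -1 — ✓.
ΔS = 0: S: 1 → 1 — ✓.
Parity must change: even → odd — ✓.
All four E1 rules are satisfied.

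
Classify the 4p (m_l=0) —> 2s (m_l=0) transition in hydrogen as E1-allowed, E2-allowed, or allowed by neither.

Δl = 0 − 1 = -1; l_i + l_f = 1.
Δm_l = +0.
E1 (Δl = ±1, |Δm_l| ≤ 1): satisfied.
E2 (Δl = 0,±2, l_i+l_f ≥ 2, |Δm_l| ≤ 2): not satisfied.

E1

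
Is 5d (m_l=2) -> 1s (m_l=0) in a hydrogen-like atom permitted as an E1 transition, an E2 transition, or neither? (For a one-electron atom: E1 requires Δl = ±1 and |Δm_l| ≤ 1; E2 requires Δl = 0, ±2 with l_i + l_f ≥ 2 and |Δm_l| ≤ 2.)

Δl = 0 − 2 = -2; l_i + l_f = 2.
Δm_l = -2.
E1 (Δl = ±1, |Δm_l| ≤ 1): not satisfied.
E2 (Δl = 0,±2, l_i+l_f ≥ 2, |Δm_l| ≤ 2): satisfied.

E2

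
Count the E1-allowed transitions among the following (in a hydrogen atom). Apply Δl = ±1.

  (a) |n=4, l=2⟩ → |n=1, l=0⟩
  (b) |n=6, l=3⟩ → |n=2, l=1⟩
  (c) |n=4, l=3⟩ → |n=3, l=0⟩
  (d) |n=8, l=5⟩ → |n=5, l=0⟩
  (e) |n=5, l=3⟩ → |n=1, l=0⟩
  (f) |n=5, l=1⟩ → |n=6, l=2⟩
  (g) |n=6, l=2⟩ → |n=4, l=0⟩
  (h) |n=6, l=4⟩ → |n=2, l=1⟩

(a) forbidden — Δl = -2 (E1 requires Δl = ±1)
(b) forbidden — Δl = -2 (E1 requires Δl = ±1)
(c) forbidden — Δl = -3 (E1 requires Δl = ±1)
(d) forbidden — Δl = -5 (E1 requires Δl = ±1)
(e) forbidden — Δl = -3 (E1 requires Δl = ±1)
(f) allowed
(g) forbidden — Δl = -2 (E1 requires Δl = ±1)
(h) forbidden — Δl = -3 (E1 requires Δl = ±1)
Total allowed: 1 of 8.

1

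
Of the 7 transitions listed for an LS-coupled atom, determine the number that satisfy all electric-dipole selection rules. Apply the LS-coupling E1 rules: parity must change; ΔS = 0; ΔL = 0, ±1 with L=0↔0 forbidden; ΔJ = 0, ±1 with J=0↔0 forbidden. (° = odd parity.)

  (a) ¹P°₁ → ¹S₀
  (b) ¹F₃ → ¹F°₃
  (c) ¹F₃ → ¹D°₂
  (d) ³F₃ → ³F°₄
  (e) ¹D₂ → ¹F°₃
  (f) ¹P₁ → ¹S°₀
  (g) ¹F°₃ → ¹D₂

7

(a) allowed
(b) allowed
(c) allowed
(d) allowed
(e) allowed
(f) allowed
(g) allowed
Total allowed: 7 of 7.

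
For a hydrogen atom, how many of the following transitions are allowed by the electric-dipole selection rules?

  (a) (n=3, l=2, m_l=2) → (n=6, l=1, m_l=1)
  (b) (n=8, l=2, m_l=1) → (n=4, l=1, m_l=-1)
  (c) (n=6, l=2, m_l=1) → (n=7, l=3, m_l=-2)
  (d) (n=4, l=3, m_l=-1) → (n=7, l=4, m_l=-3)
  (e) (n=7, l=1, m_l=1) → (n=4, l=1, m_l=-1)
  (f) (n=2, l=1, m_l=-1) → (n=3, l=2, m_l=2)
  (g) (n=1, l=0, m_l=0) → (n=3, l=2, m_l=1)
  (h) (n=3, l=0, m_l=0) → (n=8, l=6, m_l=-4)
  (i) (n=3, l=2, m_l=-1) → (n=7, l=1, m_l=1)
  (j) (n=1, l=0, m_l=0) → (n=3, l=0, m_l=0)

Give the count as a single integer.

1

(a) allowed
(b) forbidden — Δm_l = -2 (E1 requires Δm_l = 0, ±1)
(c) forbidden — Δm_l = -3 (E1 requires Δm_l = 0, ±1)
(d) forbidden — Δm_l = -2 (E1 requires Δm_l = 0, ±1)
(e) forbidden — Δl = +0 (E1 requires Δl = ±1); Δm_l = -2 (E1 requires Δm_l = 0, ±1)
(f) forbidden — Δm_l = +3 (E1 requires Δm_l = 0, ±1)
(g) forbidden — Δl = +2 (E1 requires Δl = ±1)
(h) forbidden — Δl = +6 (E1 requires Δl = ±1); Δm_l = -4 (E1 requires Δm_l = 0, ±1)
(i) forbidden — Δm_l = +2 (E1 requires Δm_l = 0, ±1)
(j) forbidden — Δl = +0 (E1 requires Δl = ±1)
Total allowed: 1 of 10.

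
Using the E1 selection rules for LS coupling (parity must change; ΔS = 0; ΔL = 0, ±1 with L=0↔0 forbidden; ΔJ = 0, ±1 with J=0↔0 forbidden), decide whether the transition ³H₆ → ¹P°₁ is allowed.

forbidden

ΔJ = 0, ±1 (not J=0↔0): J: 6 → 1, ΔJ = -5 — fails.
ΔS = 0: S: 1 → 0 — fails.
ΔL = 0, ±1 (not L=0↔0): L: 5 → 1, ΔL = -4 — fails.
Parity must change: even → odd — passes.
Rule(s) violated: ΔS, ΔL, ΔJ.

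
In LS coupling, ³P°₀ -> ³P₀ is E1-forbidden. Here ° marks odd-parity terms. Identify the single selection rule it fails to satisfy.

the J=0 ↔ J=0 exclusion

ΔL = 0, ±1 (not L=0↔0): L: 1 → 1, ΔL = +0 — ok.
Parity must change: odd → even — ok.
ΔS = 0: S: 1 → 1 — ok.
ΔJ = 0, ±1 (not J=0↔0): J: 0 → 0, ΔJ = +0 — fails.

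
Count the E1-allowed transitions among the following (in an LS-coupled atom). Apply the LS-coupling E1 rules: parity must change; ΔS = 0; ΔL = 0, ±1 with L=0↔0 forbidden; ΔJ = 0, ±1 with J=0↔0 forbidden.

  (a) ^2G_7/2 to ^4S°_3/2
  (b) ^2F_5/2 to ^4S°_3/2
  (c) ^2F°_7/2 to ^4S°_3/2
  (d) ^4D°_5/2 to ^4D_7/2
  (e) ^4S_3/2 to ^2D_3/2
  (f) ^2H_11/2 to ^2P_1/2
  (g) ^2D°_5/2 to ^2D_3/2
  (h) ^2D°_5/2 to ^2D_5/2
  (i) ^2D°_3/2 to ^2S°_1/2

3

(a) forbidden (ΔS, ΔL, ΔJ fail)
(b) forbidden (ΔS, ΔL fail)
(c) forbidden (parity, ΔS, ΔL, ΔJ fail)
(d) allowed
(e) forbidden (parity, ΔS, ΔL fail)
(f) forbidden (parity, ΔL, ΔJ fail)
(g) allowed
(h) allowed
(i) forbidden (parity, ΔL fail)
Total allowed: 3 of 9.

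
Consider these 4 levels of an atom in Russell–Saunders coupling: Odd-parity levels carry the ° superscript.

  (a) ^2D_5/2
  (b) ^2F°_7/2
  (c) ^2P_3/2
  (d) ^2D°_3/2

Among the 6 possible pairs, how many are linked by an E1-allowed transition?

3

(a)–(b): allowed.
(a)–(c): forbidden (parity).
(a)–(d): allowed.
(b)–(c): forbidden (ΔL, ΔJ).
(b)–(d): forbidden (parity, ΔJ).
(c)–(d): allowed.
Allowed pairs: 3 of 6.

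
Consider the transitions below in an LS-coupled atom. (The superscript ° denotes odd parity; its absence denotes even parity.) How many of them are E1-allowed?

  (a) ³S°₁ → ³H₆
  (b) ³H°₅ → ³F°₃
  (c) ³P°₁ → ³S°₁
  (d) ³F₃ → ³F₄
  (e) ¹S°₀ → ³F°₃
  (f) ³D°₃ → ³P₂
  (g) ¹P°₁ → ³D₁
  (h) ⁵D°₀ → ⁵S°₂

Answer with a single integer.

(a) forbidden (ΔL, ΔJ fail)
(b) forbidden (parity, ΔL, ΔJ fail)
(c) forbidden (parity fails)
(d) forbidden (parity fails)
(e) forbidden (parity, ΔS, ΔL, ΔJ fail)
(f) allowed
(g) forbidden (ΔS fails)
(h) forbidden (parity, ΔL, ΔJ fail)
Total allowed: 1 of 8.

1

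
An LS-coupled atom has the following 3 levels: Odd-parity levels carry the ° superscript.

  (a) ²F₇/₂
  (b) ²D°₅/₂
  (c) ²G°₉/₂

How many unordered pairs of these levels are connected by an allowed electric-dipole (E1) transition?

(a)–(b): allowed.
(a)–(c): allowed.
(b)–(c): forbidden (parity, ΔL, ΔJ).
Allowed pairs: 2 of 3.

2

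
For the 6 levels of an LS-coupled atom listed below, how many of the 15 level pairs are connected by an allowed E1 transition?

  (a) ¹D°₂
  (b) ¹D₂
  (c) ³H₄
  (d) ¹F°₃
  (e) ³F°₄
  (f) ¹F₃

4

(a)–(b): allowed.
(a)–(c): forbidden (ΔS, ΔL, ΔJ).
(a)–(d): forbidden (parity).
(a)–(e): forbidden (parity, ΔS, ΔJ).
(a)–(f): allowed.
(b)–(c): forbidden (parity, ΔS, ΔL, ΔJ).
(b)–(d): allowed.
(b)–(e): forbidden (ΔS, ΔJ).
(b)–(f): forbidden (parity).
(c)–(d): forbidden (ΔS, ΔL).
(c)–(e): forbidden (ΔL).
(c)–(f): forbidden (parity, ΔS, ΔL).
(d)–(e): forbidden (parity, ΔS).
(d)–(f): allowed.
(e)–(f): forbidden (ΔS).
Allowed pairs: 4 of 15.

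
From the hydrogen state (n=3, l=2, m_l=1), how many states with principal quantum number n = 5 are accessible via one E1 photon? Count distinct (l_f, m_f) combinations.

5

E1 requires Δl = ±1, so l_f ∈ {1, 3}; with 0 ≤ l_f ≤ n_f−1 = 4, the allowed l_f values are {1, 3}.
For l_f = 1: m_f ∈ {m_i−1, m_i, m_i+1} ∩ [−1, 1] = {0, 1} → 2 states.
For l_f = 3: m_f ∈ {m_i−1, m_i, m_i+1} ∩ [−3, 3] = {0, 1, 2} → 3 states.
Total: 5.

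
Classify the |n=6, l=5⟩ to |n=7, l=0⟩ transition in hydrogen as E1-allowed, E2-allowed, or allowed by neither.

neither

Δl = 0 − 5 = -5; l_i + l_f = 5.
E1 (Δl = ±1): not satisfied.
E2 (Δl = 0,±2, l_i+l_f ≥ 2): not satisfied.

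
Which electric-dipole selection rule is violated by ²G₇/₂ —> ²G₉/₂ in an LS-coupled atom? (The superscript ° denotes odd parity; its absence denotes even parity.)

parity

Initial level: S=1/2, L=4, J=7/2, parity even. Final level: S=1/2, L=4, J=9/2, parity even.
Parity must change: even → even — violated.
ΔS = 0: S: 1/2 → 1/2 — satisfied.
ΔJ = 0, ±1 (not J=0↔0): J: 7/2 → 9/2, ΔJ = +1 — satisfied.
ΔL = 0, ±1 (not L=0↔0): L: 4 → 4, ΔL = +0 — satisfied.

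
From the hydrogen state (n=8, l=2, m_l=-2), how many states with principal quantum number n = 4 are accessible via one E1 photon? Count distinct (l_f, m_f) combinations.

4

E1 requires Δl = ±1, so l_f ∈ {1, 3}; with 0 ≤ l_f ≤ n_f−1 = 3, the allowed l_f values are {1, 3}.
For l_f = 1: m_f ∈ {m_i−1, m_i, m_i+1} ∩ [−1, 1] = {-1} → 1 state.
For l_f = 3: m_f ∈ {m_i−1, m_i, m_i+1} ∩ [−3, 3] = {-3, -2, -1} → 3 states.
Total: 4.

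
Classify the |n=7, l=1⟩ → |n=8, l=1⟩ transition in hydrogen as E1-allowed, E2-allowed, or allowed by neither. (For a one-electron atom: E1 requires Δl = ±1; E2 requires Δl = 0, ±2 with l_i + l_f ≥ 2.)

E2

Δl = 1 − 1 = +0; l_i + l_f = 2.
E1 (Δl = ±1): not satisfied.
E2 (Δl = 0,±2, l_i+l_f ≥ 2): satisfied.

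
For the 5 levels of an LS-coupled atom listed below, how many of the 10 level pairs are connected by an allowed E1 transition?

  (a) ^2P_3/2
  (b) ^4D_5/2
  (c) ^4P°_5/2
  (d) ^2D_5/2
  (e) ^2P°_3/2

(a)–(b): forbidden (parity, ΔS).
(a)–(c): forbidden (ΔS).
(a)–(d): forbidden (parity).
(a)–(e): allowed.
(b)–(c): allowed.
(b)–(d): forbidden (parity, ΔS).
(b)–(e): forbidden (ΔS).
(c)–(d): forbidden (ΔS).
(c)–(e): forbidden (parity, ΔS).
(d)–(e): allowed.
Allowed pairs: 3 of 10.

3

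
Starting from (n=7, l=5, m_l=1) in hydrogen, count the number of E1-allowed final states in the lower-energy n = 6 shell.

E1 requires Δl = ±1, so l_f ∈ {4, 6}; with 0 ≤ l_f ≤ n_f−1 = 5, the allowed l_f values are {4}.
For l_f = 4: m_f ∈ {m_i−1, m_i, m_i+1} ∩ [−4, 4] = {0, 1, 2} → 3 states.
Total: 3.

3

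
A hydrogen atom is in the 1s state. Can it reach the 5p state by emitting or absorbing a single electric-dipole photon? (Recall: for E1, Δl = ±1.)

allowed

l: 0 → 1 (Δl = +1). Δl = ±1 satisfied.
All E1 selection rules are satisfied.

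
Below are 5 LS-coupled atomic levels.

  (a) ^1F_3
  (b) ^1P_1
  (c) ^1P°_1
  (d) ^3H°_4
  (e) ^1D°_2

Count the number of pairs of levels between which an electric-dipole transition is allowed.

(a)–(b): forbidden (parity, ΔL, ΔJ).
(a)–(c): forbidden (ΔL, ΔJ).
(a)–(d): forbidden (ΔS, ΔL).
(a)–(e): allowed.
(b)–(c): allowed.
(b)–(d): forbidden (ΔS, ΔL, ΔJ).
(b)–(e): allowed.
(c)–(d): forbidden (parity, ΔS, ΔL, ΔJ).
(c)–(e): forbidden (parity).
(d)–(e): forbidden (parity, ΔS, ΔL, ΔJ).
Allowed pairs: 3 of 10.

3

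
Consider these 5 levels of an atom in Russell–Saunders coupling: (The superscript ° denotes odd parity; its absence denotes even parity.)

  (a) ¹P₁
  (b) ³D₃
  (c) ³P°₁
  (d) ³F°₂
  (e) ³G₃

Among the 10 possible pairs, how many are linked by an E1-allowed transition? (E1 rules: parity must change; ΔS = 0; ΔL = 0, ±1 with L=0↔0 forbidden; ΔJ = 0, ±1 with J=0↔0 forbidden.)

(a)–(b): forbidden (parity, ΔS, ΔJ).
(a)–(c): forbidden (ΔS).
(a)–(d): forbidden (ΔS, ΔL).
(a)–(e): forbidden (parity, ΔS, ΔL, ΔJ).
(b)–(c): forbidden (ΔJ).
(b)–(d): allowed.
(b)–(e): forbidden (parity, ΔL).
(c)–(d): forbidden (parity, ΔL).
(c)–(e): forbidden (ΔL, ΔJ).
(d)–(e): allowed.
Allowed pairs: 2 of 10.

2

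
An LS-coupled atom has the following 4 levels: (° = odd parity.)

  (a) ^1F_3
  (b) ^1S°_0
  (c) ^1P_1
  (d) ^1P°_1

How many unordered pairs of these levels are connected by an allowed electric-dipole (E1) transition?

(a)–(b): forbidden (ΔL, ΔJ).
(a)–(c): forbidden (parity, ΔL, ΔJ).
(a)–(d): forbidden (ΔL, ΔJ).
(b)–(c): allowed.
(b)–(d): forbidden (parity).
(c)–(d): allowed.
Allowed pairs: 2 of 6.

2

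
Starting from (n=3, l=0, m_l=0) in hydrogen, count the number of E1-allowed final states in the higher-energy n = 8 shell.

3

E1 requires Δl = ±1, so l_f ∈ {-1, 1}; with 0 ≤ l_f ≤ n_f−1 = 7, the allowed l_f values are {1}.
For l_f = 1: m_f ∈ {m_i−1, m_i, m_i+1} ∩ [−1, 1] = {-1, 0, 1} → 3 states.
Total: 3.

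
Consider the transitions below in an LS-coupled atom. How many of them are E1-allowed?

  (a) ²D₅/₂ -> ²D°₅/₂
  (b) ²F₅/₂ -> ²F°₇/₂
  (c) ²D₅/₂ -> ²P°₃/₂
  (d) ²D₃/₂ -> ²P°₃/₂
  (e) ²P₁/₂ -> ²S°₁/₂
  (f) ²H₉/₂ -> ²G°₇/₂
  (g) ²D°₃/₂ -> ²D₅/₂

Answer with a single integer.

7

(a) allowed
(b) allowed
(c) allowed
(d) allowed
(e) allowed
(f) allowed
(g) allowed
Total allowed: 7 of 7.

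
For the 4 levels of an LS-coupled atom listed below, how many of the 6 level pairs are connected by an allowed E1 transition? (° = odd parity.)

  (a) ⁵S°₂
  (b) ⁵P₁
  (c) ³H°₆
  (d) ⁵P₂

(a)–(b): allowed.
(a)–(c): forbidden (parity, ΔS, ΔL, ΔJ).
(a)–(d): allowed.
(b)–(c): forbidden (ΔS, ΔL, ΔJ).
(b)–(d): forbidden (parity).
(c)–(d): forbidden (ΔS, ΔL, ΔJ).
Allowed pairs: 2 of 6.

2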